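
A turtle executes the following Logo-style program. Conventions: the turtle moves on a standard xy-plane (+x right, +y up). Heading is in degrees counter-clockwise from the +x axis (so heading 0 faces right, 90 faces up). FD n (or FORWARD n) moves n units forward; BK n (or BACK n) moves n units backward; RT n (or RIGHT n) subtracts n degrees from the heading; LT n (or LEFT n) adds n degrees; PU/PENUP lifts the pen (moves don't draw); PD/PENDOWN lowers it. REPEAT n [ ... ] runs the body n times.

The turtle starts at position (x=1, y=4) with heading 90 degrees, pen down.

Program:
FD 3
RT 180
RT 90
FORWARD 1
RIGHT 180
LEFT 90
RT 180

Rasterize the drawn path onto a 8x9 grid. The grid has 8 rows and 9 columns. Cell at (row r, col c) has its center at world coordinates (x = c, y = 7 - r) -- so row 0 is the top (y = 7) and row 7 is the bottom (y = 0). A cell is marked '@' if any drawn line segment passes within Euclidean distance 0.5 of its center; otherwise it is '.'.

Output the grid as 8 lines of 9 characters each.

Answer: @@.......
.@.......
.@.......
.@.......
.........
.........
.........
.........

Derivation:
Segment 0: (1,4) -> (1,7)
Segment 1: (1,7) -> (0,7)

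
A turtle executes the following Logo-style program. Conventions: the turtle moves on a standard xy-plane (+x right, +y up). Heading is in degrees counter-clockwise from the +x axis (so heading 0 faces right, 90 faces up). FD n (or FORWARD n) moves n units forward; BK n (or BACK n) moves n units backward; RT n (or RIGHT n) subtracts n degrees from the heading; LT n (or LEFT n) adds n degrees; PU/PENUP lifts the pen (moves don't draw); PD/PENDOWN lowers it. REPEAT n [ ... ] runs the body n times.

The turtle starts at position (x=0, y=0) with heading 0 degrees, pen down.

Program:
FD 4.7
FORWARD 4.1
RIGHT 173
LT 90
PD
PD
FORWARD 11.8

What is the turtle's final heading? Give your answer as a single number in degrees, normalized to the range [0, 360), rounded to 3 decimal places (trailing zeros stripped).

Answer: 277

Derivation:
Executing turtle program step by step:
Start: pos=(0,0), heading=0, pen down
FD 4.7: (0,0) -> (4.7,0) [heading=0, draw]
FD 4.1: (4.7,0) -> (8.8,0) [heading=0, draw]
RT 173: heading 0 -> 187
LT 90: heading 187 -> 277
PD: pen down
PD: pen down
FD 11.8: (8.8,0) -> (10.238,-11.712) [heading=277, draw]
Final: pos=(10.238,-11.712), heading=277, 3 segment(s) drawn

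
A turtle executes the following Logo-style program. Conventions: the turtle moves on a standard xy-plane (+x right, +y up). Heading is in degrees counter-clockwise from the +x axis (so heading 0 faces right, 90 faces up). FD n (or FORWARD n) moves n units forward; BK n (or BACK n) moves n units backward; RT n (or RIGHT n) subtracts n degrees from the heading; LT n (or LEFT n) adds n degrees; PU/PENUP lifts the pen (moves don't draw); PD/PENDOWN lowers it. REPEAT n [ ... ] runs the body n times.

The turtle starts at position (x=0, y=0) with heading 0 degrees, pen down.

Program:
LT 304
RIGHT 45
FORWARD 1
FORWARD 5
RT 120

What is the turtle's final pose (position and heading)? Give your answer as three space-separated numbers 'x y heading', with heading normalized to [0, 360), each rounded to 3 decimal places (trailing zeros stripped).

Executing turtle program step by step:
Start: pos=(0,0), heading=0, pen down
LT 304: heading 0 -> 304
RT 45: heading 304 -> 259
FD 1: (0,0) -> (-0.191,-0.982) [heading=259, draw]
FD 5: (-0.191,-0.982) -> (-1.145,-5.89) [heading=259, draw]
RT 120: heading 259 -> 139
Final: pos=(-1.145,-5.89), heading=139, 2 segment(s) drawn

Answer: -1.145 -5.89 139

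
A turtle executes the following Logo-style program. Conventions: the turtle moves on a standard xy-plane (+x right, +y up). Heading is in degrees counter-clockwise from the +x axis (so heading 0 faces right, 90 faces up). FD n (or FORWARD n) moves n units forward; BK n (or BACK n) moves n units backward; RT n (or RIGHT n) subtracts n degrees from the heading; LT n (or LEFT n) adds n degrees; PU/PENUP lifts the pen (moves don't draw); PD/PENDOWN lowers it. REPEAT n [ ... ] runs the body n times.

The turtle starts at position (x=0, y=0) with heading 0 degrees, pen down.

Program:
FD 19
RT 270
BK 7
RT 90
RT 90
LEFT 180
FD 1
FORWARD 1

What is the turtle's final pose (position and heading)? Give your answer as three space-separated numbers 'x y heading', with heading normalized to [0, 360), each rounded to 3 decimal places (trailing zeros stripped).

Answer: 19 -5 90

Derivation:
Executing turtle program step by step:
Start: pos=(0,0), heading=0, pen down
FD 19: (0,0) -> (19,0) [heading=0, draw]
RT 270: heading 0 -> 90
BK 7: (19,0) -> (19,-7) [heading=90, draw]
RT 90: heading 90 -> 0
RT 90: heading 0 -> 270
LT 180: heading 270 -> 90
FD 1: (19,-7) -> (19,-6) [heading=90, draw]
FD 1: (19,-6) -> (19,-5) [heading=90, draw]
Final: pos=(19,-5), heading=90, 4 segment(s) drawn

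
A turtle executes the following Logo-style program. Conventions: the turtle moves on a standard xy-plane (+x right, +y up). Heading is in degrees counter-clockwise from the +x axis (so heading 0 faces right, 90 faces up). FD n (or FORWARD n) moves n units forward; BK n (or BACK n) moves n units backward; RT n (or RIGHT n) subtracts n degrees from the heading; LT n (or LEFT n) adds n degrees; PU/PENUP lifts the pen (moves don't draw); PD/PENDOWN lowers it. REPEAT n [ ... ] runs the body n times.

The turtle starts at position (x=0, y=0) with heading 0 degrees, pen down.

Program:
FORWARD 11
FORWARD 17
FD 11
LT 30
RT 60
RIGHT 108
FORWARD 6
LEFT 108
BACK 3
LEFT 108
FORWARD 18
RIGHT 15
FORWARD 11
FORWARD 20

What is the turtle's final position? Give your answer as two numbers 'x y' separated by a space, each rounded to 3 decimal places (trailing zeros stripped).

Executing turtle program step by step:
Start: pos=(0,0), heading=0, pen down
FD 11: (0,0) -> (11,0) [heading=0, draw]
FD 17: (11,0) -> (28,0) [heading=0, draw]
FD 11: (28,0) -> (39,0) [heading=0, draw]
LT 30: heading 0 -> 30
RT 60: heading 30 -> 330
RT 108: heading 330 -> 222
FD 6: (39,0) -> (34.541,-4.015) [heading=222, draw]
LT 108: heading 222 -> 330
BK 3: (34.541,-4.015) -> (31.943,-2.515) [heading=330, draw]
LT 108: heading 330 -> 78
FD 18: (31.943,-2.515) -> (35.685,15.092) [heading=78, draw]
RT 15: heading 78 -> 63
FD 11: (35.685,15.092) -> (40.679,24.893) [heading=63, draw]
FD 20: (40.679,24.893) -> (49.759,42.713) [heading=63, draw]
Final: pos=(49.759,42.713), heading=63, 8 segment(s) drawn

Answer: 49.759 42.713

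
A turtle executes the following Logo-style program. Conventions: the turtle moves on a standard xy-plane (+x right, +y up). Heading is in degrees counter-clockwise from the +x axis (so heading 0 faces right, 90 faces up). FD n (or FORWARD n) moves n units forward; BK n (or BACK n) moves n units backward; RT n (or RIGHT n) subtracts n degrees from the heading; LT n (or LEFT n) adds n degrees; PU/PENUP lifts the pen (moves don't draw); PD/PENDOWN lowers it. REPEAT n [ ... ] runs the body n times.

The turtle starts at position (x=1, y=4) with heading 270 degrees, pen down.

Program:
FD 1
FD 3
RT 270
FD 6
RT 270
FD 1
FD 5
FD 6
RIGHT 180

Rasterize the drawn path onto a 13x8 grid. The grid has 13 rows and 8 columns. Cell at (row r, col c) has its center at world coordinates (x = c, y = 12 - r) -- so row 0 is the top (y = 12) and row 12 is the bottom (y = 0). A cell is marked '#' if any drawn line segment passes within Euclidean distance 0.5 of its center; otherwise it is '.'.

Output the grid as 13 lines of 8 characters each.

Answer: .......#
.......#
.......#
.......#
.......#
.......#
.......#
.......#
.#.....#
.#.....#
.#.....#
.#.....#
.#######

Derivation:
Segment 0: (1,4) -> (1,3)
Segment 1: (1,3) -> (1,0)
Segment 2: (1,0) -> (7,0)
Segment 3: (7,0) -> (7,1)
Segment 4: (7,1) -> (7,6)
Segment 5: (7,6) -> (7,12)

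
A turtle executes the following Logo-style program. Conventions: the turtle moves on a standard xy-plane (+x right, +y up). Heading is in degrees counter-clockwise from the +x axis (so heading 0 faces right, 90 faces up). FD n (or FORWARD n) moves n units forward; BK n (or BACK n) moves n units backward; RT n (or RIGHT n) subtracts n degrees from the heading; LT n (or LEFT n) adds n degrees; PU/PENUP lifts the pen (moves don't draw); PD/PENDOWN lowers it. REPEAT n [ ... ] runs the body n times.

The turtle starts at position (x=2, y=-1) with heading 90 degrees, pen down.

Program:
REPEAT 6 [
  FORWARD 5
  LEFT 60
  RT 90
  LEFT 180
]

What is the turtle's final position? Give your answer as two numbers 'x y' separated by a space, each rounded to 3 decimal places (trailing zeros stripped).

Executing turtle program step by step:
Start: pos=(2,-1), heading=90, pen down
REPEAT 6 [
  -- iteration 1/6 --
  FD 5: (2,-1) -> (2,4) [heading=90, draw]
  LT 60: heading 90 -> 150
  RT 90: heading 150 -> 60
  LT 180: heading 60 -> 240
  -- iteration 2/6 --
  FD 5: (2,4) -> (-0.5,-0.33) [heading=240, draw]
  LT 60: heading 240 -> 300
  RT 90: heading 300 -> 210
  LT 180: heading 210 -> 30
  -- iteration 3/6 --
  FD 5: (-0.5,-0.33) -> (3.83,2.17) [heading=30, draw]
  LT 60: heading 30 -> 90
  RT 90: heading 90 -> 0
  LT 180: heading 0 -> 180
  -- iteration 4/6 --
  FD 5: (3.83,2.17) -> (-1.17,2.17) [heading=180, draw]
  LT 60: heading 180 -> 240
  RT 90: heading 240 -> 150
  LT 180: heading 150 -> 330
  -- iteration 5/6 --
  FD 5: (-1.17,2.17) -> (3.16,-0.33) [heading=330, draw]
  LT 60: heading 330 -> 30
  RT 90: heading 30 -> 300
  LT 180: heading 300 -> 120
  -- iteration 6/6 --
  FD 5: (3.16,-0.33) -> (0.66,4) [heading=120, draw]
  LT 60: heading 120 -> 180
  RT 90: heading 180 -> 90
  LT 180: heading 90 -> 270
]
Final: pos=(0.66,4), heading=270, 6 segment(s) drawn

Answer: 0.66 4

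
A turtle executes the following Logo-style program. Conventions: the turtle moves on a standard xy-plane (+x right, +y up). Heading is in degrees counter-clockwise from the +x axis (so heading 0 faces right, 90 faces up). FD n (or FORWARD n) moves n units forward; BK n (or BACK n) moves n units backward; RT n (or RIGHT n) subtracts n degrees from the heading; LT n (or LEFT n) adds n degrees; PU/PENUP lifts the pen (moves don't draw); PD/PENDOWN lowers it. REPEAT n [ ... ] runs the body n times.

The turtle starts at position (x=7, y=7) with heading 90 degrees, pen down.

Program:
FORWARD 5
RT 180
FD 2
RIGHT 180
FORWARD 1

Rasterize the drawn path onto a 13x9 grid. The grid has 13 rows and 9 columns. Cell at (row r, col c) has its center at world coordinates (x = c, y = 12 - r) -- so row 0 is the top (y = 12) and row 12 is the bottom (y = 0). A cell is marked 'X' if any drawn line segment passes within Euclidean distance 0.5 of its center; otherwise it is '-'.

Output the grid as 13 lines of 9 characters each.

Segment 0: (7,7) -> (7,12)
Segment 1: (7,12) -> (7,10)
Segment 2: (7,10) -> (7,11)

Answer: -------X-
-------X-
-------X-
-------X-
-------X-
-------X-
---------
---------
---------
---------
---------
---------
---------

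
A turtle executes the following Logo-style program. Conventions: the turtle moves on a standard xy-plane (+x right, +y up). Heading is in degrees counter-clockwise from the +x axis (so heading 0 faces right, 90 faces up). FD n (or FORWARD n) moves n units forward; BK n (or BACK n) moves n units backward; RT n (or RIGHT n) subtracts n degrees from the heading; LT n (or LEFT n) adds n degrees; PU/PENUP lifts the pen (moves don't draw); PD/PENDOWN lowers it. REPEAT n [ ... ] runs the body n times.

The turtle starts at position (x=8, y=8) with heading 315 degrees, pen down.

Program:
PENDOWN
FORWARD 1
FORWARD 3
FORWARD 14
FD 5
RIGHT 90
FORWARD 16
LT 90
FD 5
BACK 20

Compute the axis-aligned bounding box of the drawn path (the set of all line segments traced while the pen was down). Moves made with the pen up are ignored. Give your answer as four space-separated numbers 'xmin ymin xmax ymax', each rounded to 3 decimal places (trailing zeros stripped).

Executing turtle program step by step:
Start: pos=(8,8), heading=315, pen down
PD: pen down
FD 1: (8,8) -> (8.707,7.293) [heading=315, draw]
FD 3: (8.707,7.293) -> (10.828,5.172) [heading=315, draw]
FD 14: (10.828,5.172) -> (20.728,-4.728) [heading=315, draw]
FD 5: (20.728,-4.728) -> (24.263,-8.263) [heading=315, draw]
RT 90: heading 315 -> 225
FD 16: (24.263,-8.263) -> (12.95,-19.577) [heading=225, draw]
LT 90: heading 225 -> 315
FD 5: (12.95,-19.577) -> (16.485,-23.113) [heading=315, draw]
BK 20: (16.485,-23.113) -> (2.343,-8.971) [heading=315, draw]
Final: pos=(2.343,-8.971), heading=315, 7 segment(s) drawn

Segment endpoints: x in {2.343, 8, 8.707, 10.828, 12.95, 16.485, 20.728, 24.263}, y in {-23.113, -19.577, -8.971, -8.263, -4.728, 5.172, 7.293, 8}
xmin=2.343, ymin=-23.113, xmax=24.263, ymax=8

Answer: 2.343 -23.113 24.263 8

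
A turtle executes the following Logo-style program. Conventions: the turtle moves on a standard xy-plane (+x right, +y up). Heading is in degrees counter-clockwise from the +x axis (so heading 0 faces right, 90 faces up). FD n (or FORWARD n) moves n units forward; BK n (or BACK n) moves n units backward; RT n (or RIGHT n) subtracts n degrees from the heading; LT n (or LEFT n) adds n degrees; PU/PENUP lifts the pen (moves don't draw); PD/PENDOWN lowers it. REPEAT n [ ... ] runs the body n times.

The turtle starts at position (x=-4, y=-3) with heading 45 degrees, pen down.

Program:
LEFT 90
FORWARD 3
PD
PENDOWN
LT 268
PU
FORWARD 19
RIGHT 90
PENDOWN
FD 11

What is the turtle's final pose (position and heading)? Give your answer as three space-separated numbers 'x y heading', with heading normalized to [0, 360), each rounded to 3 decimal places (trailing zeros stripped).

Answer: 15.276 4.034 313

Derivation:
Executing turtle program step by step:
Start: pos=(-4,-3), heading=45, pen down
LT 90: heading 45 -> 135
FD 3: (-4,-3) -> (-6.121,-0.879) [heading=135, draw]
PD: pen down
PD: pen down
LT 268: heading 135 -> 43
PU: pen up
FD 19: (-6.121,-0.879) -> (7.774,12.079) [heading=43, move]
RT 90: heading 43 -> 313
PD: pen down
FD 11: (7.774,12.079) -> (15.276,4.034) [heading=313, draw]
Final: pos=(15.276,4.034), heading=313, 2 segment(s) drawn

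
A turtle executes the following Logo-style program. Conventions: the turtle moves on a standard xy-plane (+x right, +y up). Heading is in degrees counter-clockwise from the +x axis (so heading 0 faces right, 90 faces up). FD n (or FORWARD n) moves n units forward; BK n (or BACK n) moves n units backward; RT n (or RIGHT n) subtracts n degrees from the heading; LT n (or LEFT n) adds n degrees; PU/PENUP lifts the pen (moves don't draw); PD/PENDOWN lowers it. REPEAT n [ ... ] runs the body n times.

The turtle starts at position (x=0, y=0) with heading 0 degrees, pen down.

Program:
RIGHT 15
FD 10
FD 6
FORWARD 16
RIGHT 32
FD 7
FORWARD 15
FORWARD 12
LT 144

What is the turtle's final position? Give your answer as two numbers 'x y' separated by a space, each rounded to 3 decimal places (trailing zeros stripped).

Executing turtle program step by step:
Start: pos=(0,0), heading=0, pen down
RT 15: heading 0 -> 345
FD 10: (0,0) -> (9.659,-2.588) [heading=345, draw]
FD 6: (9.659,-2.588) -> (15.455,-4.141) [heading=345, draw]
FD 16: (15.455,-4.141) -> (30.91,-8.282) [heading=345, draw]
RT 32: heading 345 -> 313
FD 7: (30.91,-8.282) -> (35.684,-13.402) [heading=313, draw]
FD 15: (35.684,-13.402) -> (45.914,-24.372) [heading=313, draw]
FD 12: (45.914,-24.372) -> (54.098,-33.148) [heading=313, draw]
LT 144: heading 313 -> 97
Final: pos=(54.098,-33.148), heading=97, 6 segment(s) drawn

Answer: 54.098 -33.148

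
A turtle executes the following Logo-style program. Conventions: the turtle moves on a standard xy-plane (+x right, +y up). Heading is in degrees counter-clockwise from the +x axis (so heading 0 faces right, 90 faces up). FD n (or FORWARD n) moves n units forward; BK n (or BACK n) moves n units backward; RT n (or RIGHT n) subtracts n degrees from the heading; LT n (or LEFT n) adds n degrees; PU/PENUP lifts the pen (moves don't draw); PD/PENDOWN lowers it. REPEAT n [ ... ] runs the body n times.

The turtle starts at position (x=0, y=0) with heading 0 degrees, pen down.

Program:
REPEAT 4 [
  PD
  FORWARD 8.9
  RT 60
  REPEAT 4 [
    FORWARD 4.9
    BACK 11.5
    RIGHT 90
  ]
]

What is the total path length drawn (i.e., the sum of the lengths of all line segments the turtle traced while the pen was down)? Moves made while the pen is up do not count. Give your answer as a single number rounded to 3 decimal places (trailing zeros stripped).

Answer: 298

Derivation:
Executing turtle program step by step:
Start: pos=(0,0), heading=0, pen down
REPEAT 4 [
  -- iteration 1/4 --
  PD: pen down
  FD 8.9: (0,0) -> (8.9,0) [heading=0, draw]
  RT 60: heading 0 -> 300
  REPEAT 4 [
    -- iteration 1/4 --
    FD 4.9: (8.9,0) -> (11.35,-4.244) [heading=300, draw]
    BK 11.5: (11.35,-4.244) -> (5.6,5.716) [heading=300, draw]
    RT 90: heading 300 -> 210
    -- iteration 2/4 --
    FD 4.9: (5.6,5.716) -> (1.356,3.266) [heading=210, draw]
    BK 11.5: (1.356,3.266) -> (11.316,9.016) [heading=210, draw]
    RT 90: heading 210 -> 120
    -- iteration 3/4 --
    FD 4.9: (11.316,9.016) -> (8.866,13.259) [heading=120, draw]
    BK 11.5: (8.866,13.259) -> (14.616,3.3) [heading=120, draw]
    RT 90: heading 120 -> 30
    -- iteration 4/4 --
    FD 4.9: (14.616,3.3) -> (18.859,5.75) [heading=30, draw]
    BK 11.5: (18.859,5.75) -> (8.9,0) [heading=30, draw]
    RT 90: heading 30 -> 300
  ]
  -- iteration 2/4 --
  PD: pen down
  FD 8.9: (8.9,0) -> (13.35,-7.708) [heading=300, draw]
  RT 60: heading 300 -> 240
  REPEAT 4 [
    -- iteration 1/4 --
    FD 4.9: (13.35,-7.708) -> (10.9,-11.951) [heading=240, draw]
    BK 11.5: (10.9,-11.951) -> (16.65,-1.992) [heading=240, draw]
    RT 90: heading 240 -> 150
    -- iteration 2/4 --
    FD 4.9: (16.65,-1.992) -> (12.406,0.458) [heading=150, draw]
    BK 11.5: (12.406,0.458) -> (22.366,-5.292) [heading=150, draw]
    RT 90: heading 150 -> 60
    -- iteration 3/4 --
    FD 4.9: (22.366,-5.292) -> (24.816,-1.048) [heading=60, draw]
    BK 11.5: (24.816,-1.048) -> (19.066,-11.008) [heading=60, draw]
    RT 90: heading 60 -> 330
    -- iteration 4/4 --
    FD 4.9: (19.066,-11.008) -> (23.309,-13.458) [heading=330, draw]
    BK 11.5: (23.309,-13.458) -> (13.35,-7.708) [heading=330, draw]
    RT 90: heading 330 -> 240
  ]
  -- iteration 3/4 --
  PD: pen down
  FD 8.9: (13.35,-7.708) -> (8.9,-15.415) [heading=240, draw]
  RT 60: heading 240 -> 180
  REPEAT 4 [
    -- iteration 1/4 --
    FD 4.9: (8.9,-15.415) -> (4,-15.415) [heading=180, draw]
    BK 11.5: (4,-15.415) -> (15.5,-15.415) [heading=180, draw]
    RT 90: heading 180 -> 90
    -- iteration 2/4 --
    FD 4.9: (15.5,-15.415) -> (15.5,-10.515) [heading=90, draw]
    BK 11.5: (15.5,-10.515) -> (15.5,-22.015) [heading=90, draw]
    RT 90: heading 90 -> 0
    -- iteration 3/4 --
    FD 4.9: (15.5,-22.015) -> (20.4,-22.015) [heading=0, draw]
    BK 11.5: (20.4,-22.015) -> (8.9,-22.015) [heading=0, draw]
    RT 90: heading 0 -> 270
    -- iteration 4/4 --
    FD 4.9: (8.9,-22.015) -> (8.9,-26.915) [heading=270, draw]
    BK 11.5: (8.9,-26.915) -> (8.9,-15.415) [heading=270, draw]
    RT 90: heading 270 -> 180
  ]
  -- iteration 4/4 --
  PD: pen down
  FD 8.9: (8.9,-15.415) -> (0,-15.415) [heading=180, draw]
  RT 60: heading 180 -> 120
  REPEAT 4 [
    -- iteration 1/4 --
    FD 4.9: (0,-15.415) -> (-2.45,-11.172) [heading=120, draw]
    BK 11.5: (-2.45,-11.172) -> (3.3,-21.131) [heading=120, draw]
    RT 90: heading 120 -> 30
    -- iteration 2/4 --
    FD 4.9: (3.3,-21.131) -> (7.544,-18.681) [heading=30, draw]
    BK 11.5: (7.544,-18.681) -> (-2.416,-24.431) [heading=30, draw]
    RT 90: heading 30 -> 300
    -- iteration 3/4 --
    FD 4.9: (-2.416,-24.431) -> (0.034,-28.675) [heading=300, draw]
    BK 11.5: (0.034,-28.675) -> (-5.716,-18.715) [heading=300, draw]
    RT 90: heading 300 -> 210
    -- iteration 4/4 --
    FD 4.9: (-5.716,-18.715) -> (-9.959,-21.165) [heading=210, draw]
    BK 11.5: (-9.959,-21.165) -> (0,-15.415) [heading=210, draw]
    RT 90: heading 210 -> 120
  ]
]
Final: pos=(0,-15.415), heading=120, 36 segment(s) drawn

Segment lengths:
  seg 1: (0,0) -> (8.9,0), length = 8.9
  seg 2: (8.9,0) -> (11.35,-4.244), length = 4.9
  seg 3: (11.35,-4.244) -> (5.6,5.716), length = 11.5
  seg 4: (5.6,5.716) -> (1.356,3.266), length = 4.9
  seg 5: (1.356,3.266) -> (11.316,9.016), length = 11.5
  seg 6: (11.316,9.016) -> (8.866,13.259), length = 4.9
  seg 7: (8.866,13.259) -> (14.616,3.3), length = 11.5
  seg 8: (14.616,3.3) -> (18.859,5.75), length = 4.9
  seg 9: (18.859,5.75) -> (8.9,0), length = 11.5
  seg 10: (8.9,0) -> (13.35,-7.708), length = 8.9
  seg 11: (13.35,-7.708) -> (10.9,-11.951), length = 4.9
  seg 12: (10.9,-11.951) -> (16.65,-1.992), length = 11.5
  seg 13: (16.65,-1.992) -> (12.406,0.458), length = 4.9
  seg 14: (12.406,0.458) -> (22.366,-5.292), length = 11.5
  seg 15: (22.366,-5.292) -> (24.816,-1.048), length = 4.9
  seg 16: (24.816,-1.048) -> (19.066,-11.008), length = 11.5
  seg 17: (19.066,-11.008) -> (23.309,-13.458), length = 4.9
  seg 18: (23.309,-13.458) -> (13.35,-7.708), length = 11.5
  seg 19: (13.35,-7.708) -> (8.9,-15.415), length = 8.9
  seg 20: (8.9,-15.415) -> (4,-15.415), length = 4.9
  seg 21: (4,-15.415) -> (15.5,-15.415), length = 11.5
  seg 22: (15.5,-15.415) -> (15.5,-10.515), length = 4.9
  seg 23: (15.5,-10.515) -> (15.5,-22.015), length = 11.5
  seg 24: (15.5,-22.015) -> (20.4,-22.015), length = 4.9
  seg 25: (20.4,-22.015) -> (8.9,-22.015), length = 11.5
  seg 26: (8.9,-22.015) -> (8.9,-26.915), length = 4.9
  seg 27: (8.9,-26.915) -> (8.9,-15.415), length = 11.5
  seg 28: (8.9,-15.415) -> (0,-15.415), length = 8.9
  seg 29: (0,-15.415) -> (-2.45,-11.172), length = 4.9
  seg 30: (-2.45,-11.172) -> (3.3,-21.131), length = 11.5
  seg 31: (3.3,-21.131) -> (7.544,-18.681), length = 4.9
  seg 32: (7.544,-18.681) -> (-2.416,-24.431), length = 11.5
  seg 33: (-2.416,-24.431) -> (0.034,-28.675), length = 4.9
  seg 34: (0.034,-28.675) -> (-5.716,-18.715), length = 11.5
  seg 35: (-5.716,-18.715) -> (-9.959,-21.165), length = 4.9
  seg 36: (-9.959,-21.165) -> (0,-15.415), length = 11.5
Total = 298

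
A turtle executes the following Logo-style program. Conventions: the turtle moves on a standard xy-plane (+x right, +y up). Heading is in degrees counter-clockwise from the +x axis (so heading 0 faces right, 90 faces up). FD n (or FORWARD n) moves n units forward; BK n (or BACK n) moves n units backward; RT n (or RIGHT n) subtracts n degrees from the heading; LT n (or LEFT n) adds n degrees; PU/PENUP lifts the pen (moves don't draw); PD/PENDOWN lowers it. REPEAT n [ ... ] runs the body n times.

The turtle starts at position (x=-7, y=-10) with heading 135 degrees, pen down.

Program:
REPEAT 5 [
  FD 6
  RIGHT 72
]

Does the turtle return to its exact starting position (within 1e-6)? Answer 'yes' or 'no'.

Answer: yes

Derivation:
Executing turtle program step by step:
Start: pos=(-7,-10), heading=135, pen down
REPEAT 5 [
  -- iteration 1/5 --
  FD 6: (-7,-10) -> (-11.243,-5.757) [heading=135, draw]
  RT 72: heading 135 -> 63
  -- iteration 2/5 --
  FD 6: (-11.243,-5.757) -> (-8.519,-0.411) [heading=63, draw]
  RT 72: heading 63 -> 351
  -- iteration 3/5 --
  FD 6: (-8.519,-0.411) -> (-2.593,-1.35) [heading=351, draw]
  RT 72: heading 351 -> 279
  -- iteration 4/5 --
  FD 6: (-2.593,-1.35) -> (-1.654,-7.276) [heading=279, draw]
  RT 72: heading 279 -> 207
  -- iteration 5/5 --
  FD 6: (-1.654,-7.276) -> (-7,-10) [heading=207, draw]
  RT 72: heading 207 -> 135
]
Final: pos=(-7,-10), heading=135, 5 segment(s) drawn

Start position: (-7, -10)
Final position: (-7, -10)
Distance = 0; < 1e-6 -> CLOSED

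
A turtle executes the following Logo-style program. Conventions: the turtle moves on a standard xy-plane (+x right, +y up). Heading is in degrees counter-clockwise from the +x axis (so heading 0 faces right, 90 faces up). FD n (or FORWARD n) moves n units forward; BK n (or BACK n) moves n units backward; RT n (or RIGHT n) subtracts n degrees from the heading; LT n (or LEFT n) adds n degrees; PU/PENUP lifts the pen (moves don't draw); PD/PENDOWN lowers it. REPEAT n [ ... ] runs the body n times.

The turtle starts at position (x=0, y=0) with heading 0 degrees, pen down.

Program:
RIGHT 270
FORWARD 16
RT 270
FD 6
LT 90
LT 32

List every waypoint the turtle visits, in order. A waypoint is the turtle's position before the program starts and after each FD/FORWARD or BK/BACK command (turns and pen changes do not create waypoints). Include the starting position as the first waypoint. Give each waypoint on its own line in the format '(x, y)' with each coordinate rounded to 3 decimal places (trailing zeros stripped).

Answer: (0, 0)
(0, 16)
(-6, 16)

Derivation:
Executing turtle program step by step:
Start: pos=(0,0), heading=0, pen down
RT 270: heading 0 -> 90
FD 16: (0,0) -> (0,16) [heading=90, draw]
RT 270: heading 90 -> 180
FD 6: (0,16) -> (-6,16) [heading=180, draw]
LT 90: heading 180 -> 270
LT 32: heading 270 -> 302
Final: pos=(-6,16), heading=302, 2 segment(s) drawn
Waypoints (3 total):
(0, 0)
(0, 16)
(-6, 16)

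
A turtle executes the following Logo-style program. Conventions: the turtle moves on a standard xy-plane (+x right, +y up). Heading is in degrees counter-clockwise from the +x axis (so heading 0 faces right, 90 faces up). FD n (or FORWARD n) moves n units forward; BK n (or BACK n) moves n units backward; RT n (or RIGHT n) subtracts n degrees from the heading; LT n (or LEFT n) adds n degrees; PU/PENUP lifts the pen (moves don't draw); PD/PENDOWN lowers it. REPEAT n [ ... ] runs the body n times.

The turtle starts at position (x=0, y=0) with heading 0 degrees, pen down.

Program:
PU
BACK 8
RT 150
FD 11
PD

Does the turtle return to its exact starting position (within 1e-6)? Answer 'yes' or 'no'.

Answer: no

Derivation:
Executing turtle program step by step:
Start: pos=(0,0), heading=0, pen down
PU: pen up
BK 8: (0,0) -> (-8,0) [heading=0, move]
RT 150: heading 0 -> 210
FD 11: (-8,0) -> (-17.526,-5.5) [heading=210, move]
PD: pen down
Final: pos=(-17.526,-5.5), heading=210, 0 segment(s) drawn

Start position: (0, 0)
Final position: (-17.526, -5.5)
Distance = 18.369; >= 1e-6 -> NOT closed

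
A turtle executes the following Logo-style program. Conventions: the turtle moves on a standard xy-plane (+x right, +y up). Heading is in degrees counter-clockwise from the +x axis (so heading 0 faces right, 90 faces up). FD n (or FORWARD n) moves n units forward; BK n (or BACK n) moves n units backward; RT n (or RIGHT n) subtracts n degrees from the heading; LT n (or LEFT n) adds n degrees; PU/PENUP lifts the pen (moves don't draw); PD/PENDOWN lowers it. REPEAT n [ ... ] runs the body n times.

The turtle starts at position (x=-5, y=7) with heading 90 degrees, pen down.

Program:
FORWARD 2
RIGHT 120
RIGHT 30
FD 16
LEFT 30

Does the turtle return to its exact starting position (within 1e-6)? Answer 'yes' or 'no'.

Answer: no

Derivation:
Executing turtle program step by step:
Start: pos=(-5,7), heading=90, pen down
FD 2: (-5,7) -> (-5,9) [heading=90, draw]
RT 120: heading 90 -> 330
RT 30: heading 330 -> 300
FD 16: (-5,9) -> (3,-4.856) [heading=300, draw]
LT 30: heading 300 -> 330
Final: pos=(3,-4.856), heading=330, 2 segment(s) drawn

Start position: (-5, 7)
Final position: (3, -4.856)
Distance = 14.303; >= 1e-6 -> NOT closed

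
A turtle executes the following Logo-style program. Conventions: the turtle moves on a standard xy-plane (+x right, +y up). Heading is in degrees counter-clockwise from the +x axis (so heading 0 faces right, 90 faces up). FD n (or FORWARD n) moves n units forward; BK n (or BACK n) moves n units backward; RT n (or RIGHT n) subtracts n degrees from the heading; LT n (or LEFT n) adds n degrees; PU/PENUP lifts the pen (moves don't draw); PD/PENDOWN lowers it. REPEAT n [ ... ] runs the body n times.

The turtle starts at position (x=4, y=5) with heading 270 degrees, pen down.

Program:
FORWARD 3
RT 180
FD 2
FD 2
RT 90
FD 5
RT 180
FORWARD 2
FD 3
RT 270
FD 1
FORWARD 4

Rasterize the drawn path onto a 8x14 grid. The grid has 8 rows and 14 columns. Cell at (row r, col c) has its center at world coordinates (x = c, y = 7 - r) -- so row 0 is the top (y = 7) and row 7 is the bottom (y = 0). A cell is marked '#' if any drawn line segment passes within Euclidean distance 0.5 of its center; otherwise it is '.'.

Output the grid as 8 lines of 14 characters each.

Segment 0: (4,5) -> (4,2)
Segment 1: (4,2) -> (4,4)
Segment 2: (4,4) -> (4,6)
Segment 3: (4,6) -> (9,6)
Segment 4: (9,6) -> (7,6)
Segment 5: (7,6) -> (4,6)
Segment 6: (4,6) -> (4,5)
Segment 7: (4,5) -> (4,1)

Answer: ..............
....######....
....#.........
....#.........
....#.........
....#.........
....#.........
..............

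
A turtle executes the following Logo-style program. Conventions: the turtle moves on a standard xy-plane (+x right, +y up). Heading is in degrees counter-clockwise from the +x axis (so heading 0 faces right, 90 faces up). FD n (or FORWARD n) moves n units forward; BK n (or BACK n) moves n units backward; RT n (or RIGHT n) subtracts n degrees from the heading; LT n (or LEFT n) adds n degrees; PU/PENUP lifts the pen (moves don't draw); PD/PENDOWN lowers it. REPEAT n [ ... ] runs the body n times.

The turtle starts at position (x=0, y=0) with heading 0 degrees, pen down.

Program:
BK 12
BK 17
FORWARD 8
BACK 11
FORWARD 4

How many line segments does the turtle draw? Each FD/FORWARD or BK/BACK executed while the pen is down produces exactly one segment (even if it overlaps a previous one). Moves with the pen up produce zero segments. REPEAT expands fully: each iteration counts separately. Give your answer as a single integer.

Executing turtle program step by step:
Start: pos=(0,0), heading=0, pen down
BK 12: (0,0) -> (-12,0) [heading=0, draw]
BK 17: (-12,0) -> (-29,0) [heading=0, draw]
FD 8: (-29,0) -> (-21,0) [heading=0, draw]
BK 11: (-21,0) -> (-32,0) [heading=0, draw]
FD 4: (-32,0) -> (-28,0) [heading=0, draw]
Final: pos=(-28,0), heading=0, 5 segment(s) drawn
Segments drawn: 5

Answer: 5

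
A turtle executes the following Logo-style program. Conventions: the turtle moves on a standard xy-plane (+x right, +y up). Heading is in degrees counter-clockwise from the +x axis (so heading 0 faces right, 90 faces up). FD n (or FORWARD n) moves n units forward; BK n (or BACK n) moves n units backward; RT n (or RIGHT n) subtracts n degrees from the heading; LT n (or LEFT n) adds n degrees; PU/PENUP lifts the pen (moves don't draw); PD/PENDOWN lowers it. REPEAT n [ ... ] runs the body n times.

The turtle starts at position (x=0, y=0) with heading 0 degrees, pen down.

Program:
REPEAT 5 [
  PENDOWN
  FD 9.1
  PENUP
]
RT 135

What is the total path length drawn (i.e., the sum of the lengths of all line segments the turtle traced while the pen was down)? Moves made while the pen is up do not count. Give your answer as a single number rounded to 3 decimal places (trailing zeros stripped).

Executing turtle program step by step:
Start: pos=(0,0), heading=0, pen down
REPEAT 5 [
  -- iteration 1/5 --
  PD: pen down
  FD 9.1: (0,0) -> (9.1,0) [heading=0, draw]
  PU: pen up
  -- iteration 2/5 --
  PD: pen down
  FD 9.1: (9.1,0) -> (18.2,0) [heading=0, draw]
  PU: pen up
  -- iteration 3/5 --
  PD: pen down
  FD 9.1: (18.2,0) -> (27.3,0) [heading=0, draw]
  PU: pen up
  -- iteration 4/5 --
  PD: pen down
  FD 9.1: (27.3,0) -> (36.4,0) [heading=0, draw]
  PU: pen up
  -- iteration 5/5 --
  PD: pen down
  FD 9.1: (36.4,0) -> (45.5,0) [heading=0, draw]
  PU: pen up
]
RT 135: heading 0 -> 225
Final: pos=(45.5,0), heading=225, 5 segment(s) drawn

Segment lengths:
  seg 1: (0,0) -> (9.1,0), length = 9.1
  seg 2: (9.1,0) -> (18.2,0), length = 9.1
  seg 3: (18.2,0) -> (27.3,0), length = 9.1
  seg 4: (27.3,0) -> (36.4,0), length = 9.1
  seg 5: (36.4,0) -> (45.5,0), length = 9.1
Total = 45.5

Answer: 45.5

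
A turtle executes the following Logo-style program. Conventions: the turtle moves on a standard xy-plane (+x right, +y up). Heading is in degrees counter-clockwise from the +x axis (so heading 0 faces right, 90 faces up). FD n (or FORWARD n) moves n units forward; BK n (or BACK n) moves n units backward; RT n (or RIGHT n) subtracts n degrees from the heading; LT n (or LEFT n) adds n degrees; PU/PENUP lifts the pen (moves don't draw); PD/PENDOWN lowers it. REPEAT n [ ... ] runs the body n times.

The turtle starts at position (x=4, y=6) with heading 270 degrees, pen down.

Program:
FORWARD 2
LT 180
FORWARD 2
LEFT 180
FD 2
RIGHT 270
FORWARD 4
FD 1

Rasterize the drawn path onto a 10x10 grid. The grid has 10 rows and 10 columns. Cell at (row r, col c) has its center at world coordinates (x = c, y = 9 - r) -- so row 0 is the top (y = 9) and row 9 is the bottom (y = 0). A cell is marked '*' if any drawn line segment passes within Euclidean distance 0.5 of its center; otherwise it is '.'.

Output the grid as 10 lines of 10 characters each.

Segment 0: (4,6) -> (4,4)
Segment 1: (4,4) -> (4,6)
Segment 2: (4,6) -> (4,4)
Segment 3: (4,4) -> (8,4)
Segment 4: (8,4) -> (9,4)

Answer: ..........
..........
..........
....*.....
....*.....
....******
..........
..........
..........
..........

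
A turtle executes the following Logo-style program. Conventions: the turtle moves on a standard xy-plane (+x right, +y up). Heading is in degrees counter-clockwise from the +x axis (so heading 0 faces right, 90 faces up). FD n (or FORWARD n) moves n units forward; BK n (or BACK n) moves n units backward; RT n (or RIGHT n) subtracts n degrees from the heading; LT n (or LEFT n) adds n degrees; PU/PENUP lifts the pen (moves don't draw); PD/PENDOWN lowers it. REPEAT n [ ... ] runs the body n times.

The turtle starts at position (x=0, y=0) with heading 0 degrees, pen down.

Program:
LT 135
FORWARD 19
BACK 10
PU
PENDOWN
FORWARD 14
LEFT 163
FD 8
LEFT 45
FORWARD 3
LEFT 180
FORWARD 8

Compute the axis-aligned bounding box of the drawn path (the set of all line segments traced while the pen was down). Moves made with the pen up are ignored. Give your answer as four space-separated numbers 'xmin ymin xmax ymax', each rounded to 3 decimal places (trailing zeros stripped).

Answer: -17.289 0 0 16.263

Derivation:
Executing turtle program step by step:
Start: pos=(0,0), heading=0, pen down
LT 135: heading 0 -> 135
FD 19: (0,0) -> (-13.435,13.435) [heading=135, draw]
BK 10: (-13.435,13.435) -> (-6.364,6.364) [heading=135, draw]
PU: pen up
PD: pen down
FD 14: (-6.364,6.364) -> (-16.263,16.263) [heading=135, draw]
LT 163: heading 135 -> 298
FD 8: (-16.263,16.263) -> (-12.508,9.2) [heading=298, draw]
LT 45: heading 298 -> 343
FD 3: (-12.508,9.2) -> (-9.639,8.323) [heading=343, draw]
LT 180: heading 343 -> 163
FD 8: (-9.639,8.323) -> (-17.289,10.662) [heading=163, draw]
Final: pos=(-17.289,10.662), heading=163, 6 segment(s) drawn

Segment endpoints: x in {-17.289, -16.263, -13.435, -12.508, -9.639, -6.364, 0}, y in {0, 6.364, 8.323, 9.2, 10.662, 13.435, 16.263}
xmin=-17.289, ymin=0, xmax=0, ymax=16.263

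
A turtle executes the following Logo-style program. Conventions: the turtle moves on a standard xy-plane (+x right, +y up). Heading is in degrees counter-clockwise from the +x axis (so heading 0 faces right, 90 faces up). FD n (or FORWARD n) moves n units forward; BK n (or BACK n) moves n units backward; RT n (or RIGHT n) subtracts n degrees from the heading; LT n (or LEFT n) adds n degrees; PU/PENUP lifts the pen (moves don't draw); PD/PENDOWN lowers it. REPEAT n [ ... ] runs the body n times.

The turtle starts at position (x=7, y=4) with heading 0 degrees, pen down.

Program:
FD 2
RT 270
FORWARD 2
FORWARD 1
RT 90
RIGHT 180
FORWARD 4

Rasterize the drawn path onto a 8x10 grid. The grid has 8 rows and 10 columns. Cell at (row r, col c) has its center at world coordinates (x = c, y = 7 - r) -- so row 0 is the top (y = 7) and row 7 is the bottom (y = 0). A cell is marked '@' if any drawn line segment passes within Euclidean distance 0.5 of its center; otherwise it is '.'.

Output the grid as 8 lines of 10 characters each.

Answer: .....@@@@@
.........@
.........@
.......@@@
..........
..........
..........
..........

Derivation:
Segment 0: (7,4) -> (9,4)
Segment 1: (9,4) -> (9,6)
Segment 2: (9,6) -> (9,7)
Segment 3: (9,7) -> (5,7)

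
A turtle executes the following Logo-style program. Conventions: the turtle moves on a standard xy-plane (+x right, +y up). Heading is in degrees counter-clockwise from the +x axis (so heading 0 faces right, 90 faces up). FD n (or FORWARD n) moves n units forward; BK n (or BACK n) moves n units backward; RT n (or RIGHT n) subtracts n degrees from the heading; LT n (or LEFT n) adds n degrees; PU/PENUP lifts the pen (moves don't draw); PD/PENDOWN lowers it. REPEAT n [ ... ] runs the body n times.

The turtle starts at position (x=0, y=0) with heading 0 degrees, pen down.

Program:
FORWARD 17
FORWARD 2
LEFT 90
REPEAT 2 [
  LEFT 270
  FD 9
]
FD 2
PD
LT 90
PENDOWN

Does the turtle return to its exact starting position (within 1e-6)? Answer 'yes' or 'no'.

Answer: no

Derivation:
Executing turtle program step by step:
Start: pos=(0,0), heading=0, pen down
FD 17: (0,0) -> (17,0) [heading=0, draw]
FD 2: (17,0) -> (19,0) [heading=0, draw]
LT 90: heading 0 -> 90
REPEAT 2 [
  -- iteration 1/2 --
  LT 270: heading 90 -> 0
  FD 9: (19,0) -> (28,0) [heading=0, draw]
  -- iteration 2/2 --
  LT 270: heading 0 -> 270
  FD 9: (28,0) -> (28,-9) [heading=270, draw]
]
FD 2: (28,-9) -> (28,-11) [heading=270, draw]
PD: pen down
LT 90: heading 270 -> 0
PD: pen down
Final: pos=(28,-11), heading=0, 5 segment(s) drawn

Start position: (0, 0)
Final position: (28, -11)
Distance = 30.083; >= 1e-6 -> NOT closed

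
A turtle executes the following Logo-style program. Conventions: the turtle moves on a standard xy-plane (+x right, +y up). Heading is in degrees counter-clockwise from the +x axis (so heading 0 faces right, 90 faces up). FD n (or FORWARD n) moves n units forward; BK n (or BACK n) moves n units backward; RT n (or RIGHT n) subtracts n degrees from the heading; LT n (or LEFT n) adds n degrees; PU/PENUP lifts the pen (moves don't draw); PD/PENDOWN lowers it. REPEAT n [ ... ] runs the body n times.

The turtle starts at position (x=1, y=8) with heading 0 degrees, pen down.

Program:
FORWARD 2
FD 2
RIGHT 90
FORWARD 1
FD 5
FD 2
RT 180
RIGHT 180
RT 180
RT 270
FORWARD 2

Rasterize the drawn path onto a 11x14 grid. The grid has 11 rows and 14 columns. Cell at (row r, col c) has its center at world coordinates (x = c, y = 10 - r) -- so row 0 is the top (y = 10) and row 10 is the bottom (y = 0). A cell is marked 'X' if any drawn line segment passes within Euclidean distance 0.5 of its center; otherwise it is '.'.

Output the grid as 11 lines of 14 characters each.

Segment 0: (1,8) -> (3,8)
Segment 1: (3,8) -> (5,8)
Segment 2: (5,8) -> (5,7)
Segment 3: (5,7) -> (5,2)
Segment 4: (5,2) -> (5,0)
Segment 5: (5,0) -> (3,-0)

Answer: ..............
..............
.XXXXX........
.....X........
.....X........
.....X........
.....X........
.....X........
.....X........
.....X........
...XXX........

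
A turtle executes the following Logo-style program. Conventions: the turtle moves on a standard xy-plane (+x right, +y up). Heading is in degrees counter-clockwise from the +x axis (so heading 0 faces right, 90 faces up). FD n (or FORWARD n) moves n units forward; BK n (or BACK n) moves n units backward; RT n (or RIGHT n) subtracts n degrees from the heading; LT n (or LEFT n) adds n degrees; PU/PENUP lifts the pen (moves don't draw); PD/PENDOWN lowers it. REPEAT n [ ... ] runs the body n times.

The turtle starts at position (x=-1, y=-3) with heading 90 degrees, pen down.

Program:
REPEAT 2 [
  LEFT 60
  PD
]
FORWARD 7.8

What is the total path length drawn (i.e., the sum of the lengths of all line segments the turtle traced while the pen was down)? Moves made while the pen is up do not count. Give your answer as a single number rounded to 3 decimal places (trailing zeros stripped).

Answer: 7.8

Derivation:
Executing turtle program step by step:
Start: pos=(-1,-3), heading=90, pen down
REPEAT 2 [
  -- iteration 1/2 --
  LT 60: heading 90 -> 150
  PD: pen down
  -- iteration 2/2 --
  LT 60: heading 150 -> 210
  PD: pen down
]
FD 7.8: (-1,-3) -> (-7.755,-6.9) [heading=210, draw]
Final: pos=(-7.755,-6.9), heading=210, 1 segment(s) drawn

Segment lengths:
  seg 1: (-1,-3) -> (-7.755,-6.9), length = 7.8
Total = 7.8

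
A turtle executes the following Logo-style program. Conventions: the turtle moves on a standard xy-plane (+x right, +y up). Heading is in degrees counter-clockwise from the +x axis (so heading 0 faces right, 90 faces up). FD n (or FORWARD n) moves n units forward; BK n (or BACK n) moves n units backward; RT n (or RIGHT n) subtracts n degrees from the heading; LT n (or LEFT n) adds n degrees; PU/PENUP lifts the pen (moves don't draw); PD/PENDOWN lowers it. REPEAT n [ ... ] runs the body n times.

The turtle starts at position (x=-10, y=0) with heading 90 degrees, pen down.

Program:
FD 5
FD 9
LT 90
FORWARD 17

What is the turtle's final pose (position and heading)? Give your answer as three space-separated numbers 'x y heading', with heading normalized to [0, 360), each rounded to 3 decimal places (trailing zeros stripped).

Answer: -27 14 180

Derivation:
Executing turtle program step by step:
Start: pos=(-10,0), heading=90, pen down
FD 5: (-10,0) -> (-10,5) [heading=90, draw]
FD 9: (-10,5) -> (-10,14) [heading=90, draw]
LT 90: heading 90 -> 180
FD 17: (-10,14) -> (-27,14) [heading=180, draw]
Final: pos=(-27,14), heading=180, 3 segment(s) drawn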